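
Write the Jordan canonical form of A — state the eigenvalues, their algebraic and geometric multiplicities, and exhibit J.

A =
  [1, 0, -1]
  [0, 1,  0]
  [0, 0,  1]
J_2(1) ⊕ J_1(1)

The characteristic polynomial is
  det(x·I − A) = x^3 - 3*x^2 + 3*x - 1 = (x - 1)^3

Eigenvalues and multiplicities (the geometric multiplicity of λ is n − rank(A − λI), which equals the number of Jordan blocks for λ):
  λ = 1: algebraic multiplicity = 3, geometric multiplicity = 2

Determining the block sizes for each eigenvalue:
  λ = 1: 2 blocks summing to 3 forces exactly one block of size 2 and the rest size 1 → block sizes [2, 1]

Assembling the blocks gives a Jordan form
J =
  [1, 1, 0]
  [0, 1, 0]
  [0, 0, 1]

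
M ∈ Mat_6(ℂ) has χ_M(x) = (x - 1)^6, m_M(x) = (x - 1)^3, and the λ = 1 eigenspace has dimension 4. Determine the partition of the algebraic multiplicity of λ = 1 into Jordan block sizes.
Block sizes for λ = 1: [3, 1, 1, 1]

Step 1 — from the characteristic polynomial, algebraic multiplicity of λ = 1 is 6. From dim ker(M − (1)·I) = 4, there are exactly 4 Jordan blocks for λ = 1.
Step 2 — from the minimal polynomial, the factor (x − 1)^3 tells us the largest block for λ = 1 has size 3.
Step 3 — with total size 6, 4 blocks, and largest block 3, the block sizes (in nonincreasing order) are [3, 1, 1, 1].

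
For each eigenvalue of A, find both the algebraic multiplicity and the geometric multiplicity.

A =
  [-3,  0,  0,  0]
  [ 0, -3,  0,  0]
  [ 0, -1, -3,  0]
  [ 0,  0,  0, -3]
λ = -3: alg = 4, geom = 3

Step 1 — factor the characteristic polynomial to read off the algebraic multiplicities:
  χ_A(x) = (x + 3)^4

Step 2 — compute geometric multiplicities via the rank-nullity identity g(λ) = n − rank(A − λI):
  rank(A − (-3)·I) = 1, so dim ker(A − (-3)·I) = n − 1 = 3

Summary:
  λ = -3: algebraic multiplicity = 4, geometric multiplicity = 3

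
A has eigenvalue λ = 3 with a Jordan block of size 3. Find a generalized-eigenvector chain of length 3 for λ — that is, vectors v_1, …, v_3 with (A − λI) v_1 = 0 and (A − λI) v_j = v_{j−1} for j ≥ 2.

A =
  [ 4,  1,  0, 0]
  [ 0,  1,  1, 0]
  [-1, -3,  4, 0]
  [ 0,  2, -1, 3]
A Jordan chain for λ = 3 of length 3:
v_1 = (1, -1, -2, 1)ᵀ
v_2 = (1, 0, -1, 0)ᵀ
v_3 = (1, 0, 0, 0)ᵀ

Let N = A − (3)·I. We want v_3 with N^3 v_3 = 0 but N^2 v_3 ≠ 0; then v_{j-1} := N · v_j for j = 3, …, 2.

Pick v_3 = (1, 0, 0, 0)ᵀ.
Then v_2 = N · v_3 = (1, 0, -1, 0)ᵀ.
Then v_1 = N · v_2 = (1, -1, -2, 1)ᵀ.

Sanity check: (A − (3)·I) v_1 = (0, 0, 0, 0)ᵀ = 0. ✓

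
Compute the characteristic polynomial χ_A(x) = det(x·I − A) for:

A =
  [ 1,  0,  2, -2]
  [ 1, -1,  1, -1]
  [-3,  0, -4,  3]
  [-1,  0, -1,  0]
x^4 + 4*x^3 + 6*x^2 + 4*x + 1

Expanding det(x·I − A) (e.g. by cofactor expansion or by noting that A is similar to its Jordan form J, which has the same characteristic polynomial as A) gives
  χ_A(x) = x^4 + 4*x^3 + 6*x^2 + 4*x + 1
which factors as (x + 1)^4. The eigenvalues (with algebraic multiplicities) are λ = -1 with multiplicity 4.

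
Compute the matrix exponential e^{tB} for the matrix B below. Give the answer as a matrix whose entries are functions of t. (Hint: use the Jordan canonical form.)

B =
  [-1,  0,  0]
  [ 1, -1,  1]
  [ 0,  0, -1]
e^{tB} =
  [exp(-t), 0, 0]
  [t*exp(-t), exp(-t), t*exp(-t)]
  [0, 0, exp(-t)]

Strategy: write B = P · J · P⁻¹ where J is a Jordan canonical form, so e^{tB} = P · e^{tJ} · P⁻¹, and e^{tJ} can be computed block-by-block.

B has Jordan form
J =
  [-1,  1,  0]
  [ 0, -1,  0]
  [ 0,  0, -1]
(up to reordering of blocks).

Per-block formulas:
  For a 1×1 block at λ = -1: exp(t · [-1]) = [e^(-1t)].
  For a 2×2 Jordan block J_2(-1): exp(t · J_2(-1)) = e^(-1t)·(I + t·N), where N is the 2×2 nilpotent shift.

After assembling e^{tJ} and conjugating by P, we get:

e^{tB} =
  [exp(-t), 0, 0]
  [t*exp(-t), exp(-t), t*exp(-t)]
  [0, 0, exp(-t)]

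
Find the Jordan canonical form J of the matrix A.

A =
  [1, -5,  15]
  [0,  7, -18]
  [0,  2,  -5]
J_2(1) ⊕ J_1(1)

The characteristic polynomial is
  det(x·I − A) = x^3 - 3*x^2 + 3*x - 1 = (x - 1)^3

Eigenvalues and multiplicities (the geometric multiplicity of λ is n − rank(A − λI), which equals the number of Jordan blocks for λ):
  λ = 1: algebraic multiplicity = 3, geometric multiplicity = 2

Determining the block sizes for each eigenvalue:
  λ = 1: 2 blocks summing to 3 forces exactly one block of size 2 and the rest size 1 → block sizes [2, 1]

Assembling the blocks gives a Jordan form
J =
  [1, 1, 0]
  [0, 1, 0]
  [0, 0, 1]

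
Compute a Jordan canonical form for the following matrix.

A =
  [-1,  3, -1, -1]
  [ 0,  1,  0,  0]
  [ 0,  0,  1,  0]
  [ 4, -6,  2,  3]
J_2(1) ⊕ J_1(1) ⊕ J_1(1)

The characteristic polynomial is
  det(x·I − A) = x^4 - 4*x^3 + 6*x^2 - 4*x + 1 = (x - 1)^4

Eigenvalues and multiplicities (the geometric multiplicity of λ is n − rank(A − λI), which equals the number of Jordan blocks for λ):
  λ = 1: algebraic multiplicity = 4, geometric multiplicity = 3

Determining the block sizes for each eigenvalue:
  λ = 1: 3 blocks summing to 4 forces exactly one block of size 2 and the rest size 1 → block sizes [2, 1, 1]

Assembling the blocks gives a Jordan form
J =
  [1, 1, 0, 0]
  [0, 1, 0, 0]
  [0, 0, 1, 0]
  [0, 0, 0, 1]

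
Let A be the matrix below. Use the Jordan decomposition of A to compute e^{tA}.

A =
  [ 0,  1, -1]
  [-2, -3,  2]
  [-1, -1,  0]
e^{tA} =
  [t*exp(-t) + exp(-t), t*exp(-t), -t*exp(-t)]
  [-2*t*exp(-t), -2*t*exp(-t) + exp(-t), 2*t*exp(-t)]
  [-t*exp(-t), -t*exp(-t), t*exp(-t) + exp(-t)]

Strategy: write A = P · J · P⁻¹ where J is a Jordan canonical form, so e^{tA} = P · e^{tJ} · P⁻¹, and e^{tJ} can be computed block-by-block.

A has Jordan form
J =
  [-1,  1,  0]
  [ 0, -1,  0]
  [ 0,  0, -1]
(up to reordering of blocks).

Per-block formulas:
  For a 2×2 Jordan block J_2(-1): exp(t · J_2(-1)) = e^(-1t)·(I + t·N), where N is the 2×2 nilpotent shift.
  For a 1×1 block at λ = -1: exp(t · [-1]) = [e^(-1t)].

After assembling e^{tJ} and conjugating by P, we get:

e^{tA} =
  [t*exp(-t) + exp(-t), t*exp(-t), -t*exp(-t)]
  [-2*t*exp(-t), -2*t*exp(-t) + exp(-t), 2*t*exp(-t)]
  [-t*exp(-t), -t*exp(-t), t*exp(-t) + exp(-t)]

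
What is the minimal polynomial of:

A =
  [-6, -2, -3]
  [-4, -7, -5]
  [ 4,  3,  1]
x^3 + 12*x^2 + 48*x + 64

The characteristic polynomial is χ_A(x) = (x + 4)^3, so the eigenvalues are known. The minimal polynomial is
  m_A(x) = Π_λ (x − λ)^{k_λ}
where k_λ is the size of the *largest* Jordan block for λ (equivalently, the smallest k with (A − λI)^k v = 0 for every generalised eigenvector v of λ).

  λ = -4: largest Jordan block has size 3, contributing (x + 4)^3

So m_A(x) = (x + 4)^3 = x^3 + 12*x^2 + 48*x + 64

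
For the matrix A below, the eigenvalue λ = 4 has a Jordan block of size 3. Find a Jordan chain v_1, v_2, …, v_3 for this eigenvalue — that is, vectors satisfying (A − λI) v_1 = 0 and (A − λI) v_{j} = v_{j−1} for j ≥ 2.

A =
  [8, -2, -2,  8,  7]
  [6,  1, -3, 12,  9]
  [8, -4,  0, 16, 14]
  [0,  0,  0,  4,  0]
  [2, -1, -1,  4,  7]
A Jordan chain for λ = 4 of length 3:
v_1 = (2, 0, 4, 0, 0)ᵀ
v_2 = (4, 6, 8, 0, 2)ᵀ
v_3 = (1, 0, 0, 0, 0)ᵀ

Let N = A − (4)·I. We want v_3 with N^3 v_3 = 0 but N^2 v_3 ≠ 0; then v_{j-1} := N · v_j for j = 3, …, 2.

Pick v_3 = (1, 0, 0, 0, 0)ᵀ.
Then v_2 = N · v_3 = (4, 6, 8, 0, 2)ᵀ.
Then v_1 = N · v_2 = (2, 0, 4, 0, 0)ᵀ.

Sanity check: (A − (4)·I) v_1 = (0, 0, 0, 0, 0)ᵀ = 0. ✓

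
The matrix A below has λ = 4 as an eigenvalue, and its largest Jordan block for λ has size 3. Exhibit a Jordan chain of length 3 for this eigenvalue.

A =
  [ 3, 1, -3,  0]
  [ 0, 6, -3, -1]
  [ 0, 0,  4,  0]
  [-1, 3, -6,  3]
A Jordan chain for λ = 4 of length 3:
v_1 = (1, 1, 0, 2)ᵀ
v_2 = (-1, 0, 0, -1)ᵀ
v_3 = (1, 0, 0, 0)ᵀ

Let N = A − (4)·I. We want v_3 with N^3 v_3 = 0 but N^2 v_3 ≠ 0; then v_{j-1} := N · v_j for j = 3, …, 2.

Pick v_3 = (1, 0, 0, 0)ᵀ.
Then v_2 = N · v_3 = (-1, 0, 0, -1)ᵀ.
Then v_1 = N · v_2 = (1, 1, 0, 2)ᵀ.

Sanity check: (A − (4)·I) v_1 = (0, 0, 0, 0)ᵀ = 0. ✓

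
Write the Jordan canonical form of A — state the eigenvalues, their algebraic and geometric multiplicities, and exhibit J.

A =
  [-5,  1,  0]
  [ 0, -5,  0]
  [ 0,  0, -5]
J_2(-5) ⊕ J_1(-5)

The characteristic polynomial is
  det(x·I − A) = x^3 + 15*x^2 + 75*x + 125 = (x + 5)^3

Eigenvalues and multiplicities (the geometric multiplicity of λ is n − rank(A − λI), which equals the number of Jordan blocks for λ):
  λ = -5: algebraic multiplicity = 3, geometric multiplicity = 2

Determining the block sizes for each eigenvalue:
  λ = -5: 2 blocks summing to 3 forces exactly one block of size 2 and the rest size 1 → block sizes [2, 1]

Assembling the blocks gives a Jordan form
J =
  [-5,  1,  0]
  [ 0, -5,  0]
  [ 0,  0, -5]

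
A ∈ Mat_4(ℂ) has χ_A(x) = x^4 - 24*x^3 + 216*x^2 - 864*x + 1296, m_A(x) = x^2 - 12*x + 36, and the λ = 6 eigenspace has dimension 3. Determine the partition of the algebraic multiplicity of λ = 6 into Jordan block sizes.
Block sizes for λ = 6: [2, 1, 1]

Step 1 — from the characteristic polynomial, algebraic multiplicity of λ = 6 is 4. From dim ker(A − (6)·I) = 3, there are exactly 3 Jordan blocks for λ = 6.
Step 2 — from the minimal polynomial, the factor (x − 6)^2 tells us the largest block for λ = 6 has size 2.
Step 3 — with total size 4, 3 blocks, and largest block 2, the block sizes (in nonincreasing order) are [2, 1, 1].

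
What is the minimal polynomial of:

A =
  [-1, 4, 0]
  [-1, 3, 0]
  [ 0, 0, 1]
x^2 - 2*x + 1

The characteristic polynomial is χ_A(x) = (x - 1)^3, so the eigenvalues are known. The minimal polynomial is
  m_A(x) = Π_λ (x − λ)^{k_λ}
where k_λ is the size of the *largest* Jordan block for λ (equivalently, the smallest k with (A − λI)^k v = 0 for every generalised eigenvector v of λ).

  λ = 1: largest Jordan block has size 2, contributing (x − 1)^2

So m_A(x) = (x - 1)^2 = x^2 - 2*x + 1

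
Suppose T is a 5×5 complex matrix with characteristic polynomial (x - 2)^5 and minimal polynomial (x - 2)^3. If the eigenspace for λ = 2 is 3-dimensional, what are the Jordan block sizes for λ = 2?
Block sizes for λ = 2: [3, 1, 1]

Step 1 — from the characteristic polynomial, algebraic multiplicity of λ = 2 is 5. From dim ker(T − (2)·I) = 3, there are exactly 3 Jordan blocks for λ = 2.
Step 2 — from the minimal polynomial, the factor (x − 2)^3 tells us the largest block for λ = 2 has size 3.
Step 3 — with total size 5, 3 blocks, and largest block 3, the block sizes (in nonincreasing order) are [3, 1, 1].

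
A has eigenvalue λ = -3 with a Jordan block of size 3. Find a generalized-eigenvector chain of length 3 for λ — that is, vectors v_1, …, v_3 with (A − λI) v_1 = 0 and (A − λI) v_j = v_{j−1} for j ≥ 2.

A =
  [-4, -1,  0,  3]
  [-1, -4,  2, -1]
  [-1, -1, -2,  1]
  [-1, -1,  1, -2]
A Jordan chain for λ = -3 of length 3:
v_1 = (-1, 1, 0, 0)ᵀ
v_2 = (-1, -1, -1, -1)ᵀ
v_3 = (1, 0, 0, 0)ᵀ

Let N = A − (-3)·I. We want v_3 with N^3 v_3 = 0 but N^2 v_3 ≠ 0; then v_{j-1} := N · v_j for j = 3, …, 2.

Pick v_3 = (1, 0, 0, 0)ᵀ.
Then v_2 = N · v_3 = (-1, -1, -1, -1)ᵀ.
Then v_1 = N · v_2 = (-1, 1, 0, 0)ᵀ.

Sanity check: (A − (-3)·I) v_1 = (0, 0, 0, 0)ᵀ = 0. ✓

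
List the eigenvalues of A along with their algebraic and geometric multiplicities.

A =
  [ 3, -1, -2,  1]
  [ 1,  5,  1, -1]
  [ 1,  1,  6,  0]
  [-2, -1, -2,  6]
λ = 5: alg = 4, geom = 2

Step 1 — factor the characteristic polynomial to read off the algebraic multiplicities:
  χ_A(x) = (x - 5)^4

Step 2 — compute geometric multiplicities via the rank-nullity identity g(λ) = n − rank(A − λI):
  rank(A − (5)·I) = 2, so dim ker(A − (5)·I) = n − 2 = 2

Summary:
  λ = 5: algebraic multiplicity = 4, geometric multiplicity = 2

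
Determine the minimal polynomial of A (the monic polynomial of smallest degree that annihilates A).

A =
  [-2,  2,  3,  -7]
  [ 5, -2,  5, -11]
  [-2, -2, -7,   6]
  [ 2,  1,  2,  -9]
x^3 + 15*x^2 + 75*x + 125

The characteristic polynomial is χ_A(x) = (x + 5)^4, so the eigenvalues are known. The minimal polynomial is
  m_A(x) = Π_λ (x − λ)^{k_λ}
where k_λ is the size of the *largest* Jordan block for λ (equivalently, the smallest k with (A − λI)^k v = 0 for every generalised eigenvector v of λ).

  λ = -5: largest Jordan block has size 3, contributing (x + 5)^3

So m_A(x) = (x + 5)^3 = x^3 + 15*x^2 + 75*x + 125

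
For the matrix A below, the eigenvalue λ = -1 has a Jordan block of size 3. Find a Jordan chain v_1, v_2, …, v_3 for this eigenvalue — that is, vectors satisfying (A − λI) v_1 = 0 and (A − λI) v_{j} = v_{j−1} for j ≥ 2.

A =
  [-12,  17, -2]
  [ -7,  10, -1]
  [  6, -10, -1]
A Jordan chain for λ = -1 of length 3:
v_1 = (-10, -6, 4)ᵀ
v_2 = (-11, -7, 6)ᵀ
v_3 = (1, 0, 0)ᵀ

Let N = A − (-1)·I. We want v_3 with N^3 v_3 = 0 but N^2 v_3 ≠ 0; then v_{j-1} := N · v_j for j = 3, …, 2.

Pick v_3 = (1, 0, 0)ᵀ.
Then v_2 = N · v_3 = (-11, -7, 6)ᵀ.
Then v_1 = N · v_2 = (-10, -6, 4)ᵀ.

Sanity check: (A − (-1)·I) v_1 = (0, 0, 0)ᵀ = 0. ✓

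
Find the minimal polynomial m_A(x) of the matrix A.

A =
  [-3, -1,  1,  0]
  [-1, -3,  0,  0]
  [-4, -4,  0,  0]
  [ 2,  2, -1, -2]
x^3 + 6*x^2 + 12*x + 8

The characteristic polynomial is χ_A(x) = (x + 2)^4, so the eigenvalues are known. The minimal polynomial is
  m_A(x) = Π_λ (x − λ)^{k_λ}
where k_λ is the size of the *largest* Jordan block for λ (equivalently, the smallest k with (A − λI)^k v = 0 for every generalised eigenvector v of λ).

  λ = -2: largest Jordan block has size 3, contributing (x + 2)^3

So m_A(x) = (x + 2)^3 = x^3 + 6*x^2 + 12*x + 8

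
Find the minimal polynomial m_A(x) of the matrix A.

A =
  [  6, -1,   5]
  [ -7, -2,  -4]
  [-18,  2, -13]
x^3 + 9*x^2 + 27*x + 27

The characteristic polynomial is χ_A(x) = (x + 3)^3, so the eigenvalues are known. The minimal polynomial is
  m_A(x) = Π_λ (x − λ)^{k_λ}
where k_λ is the size of the *largest* Jordan block for λ (equivalently, the smallest k with (A − λI)^k v = 0 for every generalised eigenvector v of λ).

  λ = -3: largest Jordan block has size 3, contributing (x + 3)^3

So m_A(x) = (x + 3)^3 = x^3 + 9*x^2 + 27*x + 27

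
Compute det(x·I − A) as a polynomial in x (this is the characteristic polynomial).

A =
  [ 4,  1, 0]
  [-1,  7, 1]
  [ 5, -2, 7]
x^3 - 18*x^2 + 108*x - 216

Expanding det(x·I − A) (e.g. by cofactor expansion or by noting that A is similar to its Jordan form J, which has the same characteristic polynomial as A) gives
  χ_A(x) = x^3 - 18*x^2 + 108*x - 216
which factors as (x - 6)^3. The eigenvalues (with algebraic multiplicities) are λ = 6 with multiplicity 3.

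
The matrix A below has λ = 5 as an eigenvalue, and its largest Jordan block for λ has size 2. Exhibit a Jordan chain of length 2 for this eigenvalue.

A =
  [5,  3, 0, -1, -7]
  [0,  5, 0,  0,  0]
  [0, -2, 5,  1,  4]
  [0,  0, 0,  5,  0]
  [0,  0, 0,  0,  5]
A Jordan chain for λ = 5 of length 2:
v_1 = (3, 0, -2, 0, 0)ᵀ
v_2 = (0, 1, 0, 0, 0)ᵀ

Let N = A − (5)·I. We want v_2 with N^2 v_2 = 0 but N^1 v_2 ≠ 0; then v_{j-1} := N · v_j for j = 2, …, 2.

Pick v_2 = (0, 1, 0, 0, 0)ᵀ.
Then v_1 = N · v_2 = (3, 0, -2, 0, 0)ᵀ.

Sanity check: (A − (5)·I) v_1 = (0, 0, 0, 0, 0)ᵀ = 0. ✓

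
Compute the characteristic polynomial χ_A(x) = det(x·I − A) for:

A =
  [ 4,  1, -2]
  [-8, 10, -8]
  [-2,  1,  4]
x^3 - 18*x^2 + 108*x - 216

Expanding det(x·I − A) (e.g. by cofactor expansion or by noting that A is similar to its Jordan form J, which has the same characteristic polynomial as A) gives
  χ_A(x) = x^3 - 18*x^2 + 108*x - 216
which factors as (x - 6)^3. The eigenvalues (with algebraic multiplicities) are λ = 6 with multiplicity 3.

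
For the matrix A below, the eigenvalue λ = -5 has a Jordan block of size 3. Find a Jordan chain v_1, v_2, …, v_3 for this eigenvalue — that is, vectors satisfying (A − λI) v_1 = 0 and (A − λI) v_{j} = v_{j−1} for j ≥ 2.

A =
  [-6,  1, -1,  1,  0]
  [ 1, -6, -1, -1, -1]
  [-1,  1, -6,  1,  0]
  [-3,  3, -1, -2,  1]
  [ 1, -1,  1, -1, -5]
A Jordan chain for λ = -5 of length 3:
v_1 = (0, 1, 0, -1, 0)ᵀ
v_2 = (-1, 1, -1, -3, 1)ᵀ
v_3 = (1, 0, 0, 0, 0)ᵀ

Let N = A − (-5)·I. We want v_3 with N^3 v_3 = 0 but N^2 v_3 ≠ 0; then v_{j-1} := N · v_j for j = 3, …, 2.

Pick v_3 = (1, 0, 0, 0, 0)ᵀ.
Then v_2 = N · v_3 = (-1, 1, -1, -3, 1)ᵀ.
Then v_1 = N · v_2 = (0, 1, 0, -1, 0)ᵀ.

Sanity check: (A − (-5)·I) v_1 = (0, 0, 0, 0, 0)ᵀ = 0. ✓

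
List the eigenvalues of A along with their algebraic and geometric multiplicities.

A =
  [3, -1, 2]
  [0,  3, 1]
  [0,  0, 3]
λ = 3: alg = 3, geom = 1

Step 1 — factor the characteristic polynomial to read off the algebraic multiplicities:
  χ_A(x) = (x - 3)^3

Step 2 — compute geometric multiplicities via the rank-nullity identity g(λ) = n − rank(A − λI):
  rank(A − (3)·I) = 2, so dim ker(A − (3)·I) = n − 2 = 1

Summary:
  λ = 3: algebraic multiplicity = 3, geometric multiplicity = 1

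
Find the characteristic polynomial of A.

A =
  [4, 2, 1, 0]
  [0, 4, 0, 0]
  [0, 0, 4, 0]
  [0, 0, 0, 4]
x^4 - 16*x^3 + 96*x^2 - 256*x + 256

Expanding det(x·I − A) (e.g. by cofactor expansion or by noting that A is similar to its Jordan form J, which has the same characteristic polynomial as A) gives
  χ_A(x) = x^4 - 16*x^3 + 96*x^2 - 256*x + 256
which factors as (x - 4)^4. The eigenvalues (with algebraic multiplicities) are λ = 4 with multiplicity 4.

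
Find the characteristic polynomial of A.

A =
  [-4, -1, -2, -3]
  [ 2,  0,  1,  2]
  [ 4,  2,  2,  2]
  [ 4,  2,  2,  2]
x^4

Expanding det(x·I − A) (e.g. by cofactor expansion or by noting that A is similar to its Jordan form J, which has the same characteristic polynomial as A) gives
  χ_A(x) = x^4
which factors as x^4. The eigenvalues (with algebraic multiplicities) are λ = 0 with multiplicity 4.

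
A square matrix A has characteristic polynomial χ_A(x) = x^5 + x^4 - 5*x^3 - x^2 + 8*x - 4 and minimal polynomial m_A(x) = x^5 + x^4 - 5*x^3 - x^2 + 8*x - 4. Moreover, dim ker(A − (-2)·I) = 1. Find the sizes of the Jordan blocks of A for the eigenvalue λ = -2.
Block sizes for λ = -2: [2]

Step 1 — from the characteristic polynomial, algebraic multiplicity of λ = -2 is 2. From dim ker(A − (-2)·I) = 1, there are exactly 1 Jordan blocks for λ = -2.
Step 2 — from the minimal polynomial, the factor (x + 2)^2 tells us the largest block for λ = -2 has size 2.
Step 3 — with total size 2, 1 blocks, and largest block 2, the block sizes (in nonincreasing order) are [2].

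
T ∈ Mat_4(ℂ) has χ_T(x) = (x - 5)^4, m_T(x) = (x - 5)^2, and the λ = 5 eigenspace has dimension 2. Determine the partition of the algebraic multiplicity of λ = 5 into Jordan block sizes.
Block sizes for λ = 5: [2, 2]

Step 1 — from the characteristic polynomial, algebraic multiplicity of λ = 5 is 4. From dim ker(T − (5)·I) = 2, there are exactly 2 Jordan blocks for λ = 5.
Step 2 — from the minimal polynomial, the factor (x − 5)^2 tells us the largest block for λ = 5 has size 2.
Step 3 — with total size 4, 2 blocks, and largest block 2, the block sizes (in nonincreasing order) are [2, 2].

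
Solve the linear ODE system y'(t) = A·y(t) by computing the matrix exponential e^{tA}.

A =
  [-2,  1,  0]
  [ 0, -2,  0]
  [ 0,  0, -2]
e^{tA} =
  [exp(-2*t), t*exp(-2*t), 0]
  [0, exp(-2*t), 0]
  [0, 0, exp(-2*t)]

Strategy: write A = P · J · P⁻¹ where J is a Jordan canonical form, so e^{tA} = P · e^{tJ} · P⁻¹, and e^{tJ} can be computed block-by-block.

A has Jordan form
J =
  [-2,  1,  0]
  [ 0, -2,  0]
  [ 0,  0, -2]
(up to reordering of blocks).

Per-block formulas:
  For a 1×1 block at λ = -2: exp(t · [-2]) = [e^(-2t)].
  For a 2×2 Jordan block J_2(-2): exp(t · J_2(-2)) = e^(-2t)·(I + t·N), where N is the 2×2 nilpotent shift.

After assembling e^{tJ} and conjugating by P, we get:

e^{tA} =
  [exp(-2*t), t*exp(-2*t), 0]
  [0, exp(-2*t), 0]
  [0, 0, exp(-2*t)]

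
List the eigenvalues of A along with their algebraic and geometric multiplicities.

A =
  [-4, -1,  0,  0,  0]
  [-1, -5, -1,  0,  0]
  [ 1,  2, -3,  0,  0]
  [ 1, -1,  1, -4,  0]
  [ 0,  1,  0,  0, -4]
λ = -4: alg = 5, geom = 3

Step 1 — factor the characteristic polynomial to read off the algebraic multiplicities:
  χ_A(x) = (x + 4)^5

Step 2 — compute geometric multiplicities via the rank-nullity identity g(λ) = n − rank(A − λI):
  rank(A − (-4)·I) = 2, so dim ker(A − (-4)·I) = n − 2 = 3

Summary:
  λ = -4: algebraic multiplicity = 5, geometric multiplicity = 3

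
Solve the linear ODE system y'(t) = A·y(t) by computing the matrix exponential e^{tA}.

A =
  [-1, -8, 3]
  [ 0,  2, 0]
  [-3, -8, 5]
e^{tA} =
  [-3*t*exp(2*t) + exp(2*t), -8*t*exp(2*t), 3*t*exp(2*t)]
  [0, exp(2*t), 0]
  [-3*t*exp(2*t), -8*t*exp(2*t), 3*t*exp(2*t) + exp(2*t)]

Strategy: write A = P · J · P⁻¹ where J is a Jordan canonical form, so e^{tA} = P · e^{tJ} · P⁻¹, and e^{tJ} can be computed block-by-block.

A has Jordan form
J =
  [2, 1, 0]
  [0, 2, 0]
  [0, 0, 2]
(up to reordering of blocks).

Per-block formulas:
  For a 2×2 Jordan block J_2(2): exp(t · J_2(2)) = e^(2t)·(I + t·N), where N is the 2×2 nilpotent shift.
  For a 1×1 block at λ = 2: exp(t · [2]) = [e^(2t)].

After assembling e^{tJ} and conjugating by P, we get:

e^{tA} =
  [-3*t*exp(2*t) + exp(2*t), -8*t*exp(2*t), 3*t*exp(2*t)]
  [0, exp(2*t), 0]
  [-3*t*exp(2*t), -8*t*exp(2*t), 3*t*exp(2*t) + exp(2*t)]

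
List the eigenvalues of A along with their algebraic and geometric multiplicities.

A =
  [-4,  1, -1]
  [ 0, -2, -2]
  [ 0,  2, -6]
λ = -4: alg = 3, geom = 2

Step 1 — factor the characteristic polynomial to read off the algebraic multiplicities:
  χ_A(x) = (x + 4)^3

Step 2 — compute geometric multiplicities via the rank-nullity identity g(λ) = n − rank(A − λI):
  rank(A − (-4)·I) = 1, so dim ker(A − (-4)·I) = n − 1 = 2

Summary:
  λ = -4: algebraic multiplicity = 3, geometric multiplicity = 2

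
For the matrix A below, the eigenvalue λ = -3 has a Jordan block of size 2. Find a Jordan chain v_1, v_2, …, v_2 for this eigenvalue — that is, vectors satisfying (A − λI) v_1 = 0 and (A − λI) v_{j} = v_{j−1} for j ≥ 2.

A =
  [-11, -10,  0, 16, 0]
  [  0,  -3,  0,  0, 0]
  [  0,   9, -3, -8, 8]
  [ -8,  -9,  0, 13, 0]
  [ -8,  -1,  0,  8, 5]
A Jordan chain for λ = -3 of length 2:
v_1 = (-2, 0, 1, -1, -1)ᵀ
v_2 = (1, 1, 0, 1, 0)ᵀ

Let N = A − (-3)·I. We want v_2 with N^2 v_2 = 0 but N^1 v_2 ≠ 0; then v_{j-1} := N · v_j for j = 2, …, 2.

Pick v_2 = (1, 1, 0, 1, 0)ᵀ.
Then v_1 = N · v_2 = (-2, 0, 1, -1, -1)ᵀ.

Sanity check: (A − (-3)·I) v_1 = (0, 0, 0, 0, 0)ᵀ = 0. ✓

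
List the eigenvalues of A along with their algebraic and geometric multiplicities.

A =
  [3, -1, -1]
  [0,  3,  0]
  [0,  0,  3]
λ = 3: alg = 3, geom = 2

Step 1 — factor the characteristic polynomial to read off the algebraic multiplicities:
  χ_A(x) = (x - 3)^3

Step 2 — compute geometric multiplicities via the rank-nullity identity g(λ) = n − rank(A − λI):
  rank(A − (3)·I) = 1, so dim ker(A − (3)·I) = n − 1 = 2

Summary:
  λ = 3: algebraic multiplicity = 3, geometric multiplicity = 2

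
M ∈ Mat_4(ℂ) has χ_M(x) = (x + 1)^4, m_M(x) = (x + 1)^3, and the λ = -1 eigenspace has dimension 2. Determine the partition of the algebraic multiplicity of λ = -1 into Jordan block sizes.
Block sizes for λ = -1: [3, 1]

Step 1 — from the characteristic polynomial, algebraic multiplicity of λ = -1 is 4. From dim ker(M − (-1)·I) = 2, there are exactly 2 Jordan blocks for λ = -1.
Step 2 — from the minimal polynomial, the factor (x + 1)^3 tells us the largest block for λ = -1 has size 3.
Step 3 — with total size 4, 2 blocks, and largest block 3, the block sizes (in nonincreasing order) are [3, 1].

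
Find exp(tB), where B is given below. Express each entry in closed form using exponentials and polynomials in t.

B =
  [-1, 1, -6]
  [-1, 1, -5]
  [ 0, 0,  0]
e^{tB} =
  [1 - t, t, t^2/2 - 6*t]
  [-t, t + 1, t^2/2 - 5*t]
  [0, 0, 1]

Strategy: write B = P · J · P⁻¹ where J is a Jordan canonical form, so e^{tB} = P · e^{tJ} · P⁻¹, and e^{tJ} can be computed block-by-block.

B has Jordan form
J =
  [0, 1, 0]
  [0, 0, 1]
  [0, 0, 0]
(up to reordering of blocks).

Per-block formulas:
  For a 3×3 Jordan block J_3(0): exp(t · J_3(0)) = e^(0t)·(I + t·N + (t^2/2)·N^2), where N is the 3×3 nilpotent shift.

After assembling e^{tJ} and conjugating by P, we get:

e^{tB} =
  [1 - t, t, t^2/2 - 6*t]
  [-t, t + 1, t^2/2 - 5*t]
  [0, 0, 1]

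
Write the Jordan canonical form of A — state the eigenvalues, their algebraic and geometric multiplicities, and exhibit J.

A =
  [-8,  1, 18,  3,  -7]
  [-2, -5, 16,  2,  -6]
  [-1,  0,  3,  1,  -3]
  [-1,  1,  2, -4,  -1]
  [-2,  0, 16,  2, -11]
J_2(-5) ⊕ J_2(-5) ⊕ J_1(-5)

The characteristic polynomial is
  det(x·I − A) = x^5 + 25*x^4 + 250*x^3 + 1250*x^2 + 3125*x + 3125 = (x + 5)^5

Eigenvalues and multiplicities (the geometric multiplicity of λ is n − rank(A − λI), which equals the number of Jordan blocks for λ):
  λ = -5: algebraic multiplicity = 5, geometric multiplicity = 3

Determining the block sizes for each eigenvalue:
  λ = -5: with am = 5 and gm = 3, the partition is not yet determined (e.g. several partitions of 5 into 3 parts exist). Let N = A − (-5)·I. Computing rank(N^1) = 2, rank(N^2) = 0; the number of blocks of size ≥ j is rank(N^{j−1}) − rank(N^j), giving [3, 2]. So we have 2 block(s) of size 2, 1 block(s) of size 1 → block sizes [2, 2, 1]

Assembling the blocks gives a Jordan form
J =
  [-5,  1,  0,  0,  0]
  [ 0, -5,  0,  0,  0]
  [ 0,  0, -5,  1,  0]
  [ 0,  0,  0, -5,  0]
  [ 0,  0,  0,  0, -5]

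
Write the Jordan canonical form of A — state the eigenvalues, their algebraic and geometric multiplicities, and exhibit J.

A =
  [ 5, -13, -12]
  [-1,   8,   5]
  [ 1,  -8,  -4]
J_3(3)

The characteristic polynomial is
  det(x·I − A) = x^3 - 9*x^2 + 27*x - 27 = (x - 3)^3

Eigenvalues and multiplicities (the geometric multiplicity of λ is n − rank(A − λI), which equals the number of Jordan blocks for λ):
  λ = 3: algebraic multiplicity = 3, geometric multiplicity = 1

Determining the block sizes for each eigenvalue:
  λ = 3: one block (gm = 1), so the single block has size am = 3 → block sizes [3]

Assembling the blocks gives a Jordan form
J =
  [3, 1, 0]
  [0, 3, 1]
  [0, 0, 3]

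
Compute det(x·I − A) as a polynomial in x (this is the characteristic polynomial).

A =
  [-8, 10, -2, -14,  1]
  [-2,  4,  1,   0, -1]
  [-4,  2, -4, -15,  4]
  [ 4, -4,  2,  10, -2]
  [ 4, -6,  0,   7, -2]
x^5

Expanding det(x·I − A) (e.g. by cofactor expansion or by noting that A is similar to its Jordan form J, which has the same characteristic polynomial as A) gives
  χ_A(x) = x^5
which factors as x^5. The eigenvalues (with algebraic multiplicities) are λ = 0 with multiplicity 5.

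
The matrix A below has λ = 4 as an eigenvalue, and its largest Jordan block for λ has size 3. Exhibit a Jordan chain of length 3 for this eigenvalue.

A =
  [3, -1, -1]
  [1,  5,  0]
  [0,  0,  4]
A Jordan chain for λ = 4 of length 3:
v_1 = (1, -1, 0)ᵀ
v_2 = (-1, 0, 0)ᵀ
v_3 = (0, 0, 1)ᵀ

Let N = A − (4)·I. We want v_3 with N^3 v_3 = 0 but N^2 v_3 ≠ 0; then v_{j-1} := N · v_j for j = 3, …, 2.

Pick v_3 = (0, 0, 1)ᵀ.
Then v_2 = N · v_3 = (-1, 0, 0)ᵀ.
Then v_1 = N · v_2 = (1, -1, 0)ᵀ.

Sanity check: (A − (4)·I) v_1 = (0, 0, 0)ᵀ = 0. ✓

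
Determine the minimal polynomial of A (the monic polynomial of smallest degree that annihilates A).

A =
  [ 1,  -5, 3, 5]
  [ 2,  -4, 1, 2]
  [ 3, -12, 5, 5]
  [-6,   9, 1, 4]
x^4 - 6*x^3 + 9*x^2

The characteristic polynomial is χ_A(x) = x^2*(x - 3)^2, so the eigenvalues are known. The minimal polynomial is
  m_A(x) = Π_λ (x − λ)^{k_λ}
where k_λ is the size of the *largest* Jordan block for λ (equivalently, the smallest k with (A − λI)^k v = 0 for every generalised eigenvector v of λ).

  λ = 0: largest Jordan block has size 2, contributing (x − 0)^2
  λ = 3: largest Jordan block has size 2, contributing (x − 3)^2

So m_A(x) = x^2*(x - 3)^2 = x^4 - 6*x^3 + 9*x^2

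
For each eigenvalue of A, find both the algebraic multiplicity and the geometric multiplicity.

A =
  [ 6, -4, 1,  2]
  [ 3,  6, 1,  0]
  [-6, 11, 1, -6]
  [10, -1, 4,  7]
λ = 5: alg = 4, geom = 2

Step 1 — factor the characteristic polynomial to read off the algebraic multiplicities:
  χ_A(x) = (x - 5)^4

Step 2 — compute geometric multiplicities via the rank-nullity identity g(λ) = n − rank(A − λI):
  rank(A − (5)·I) = 2, so dim ker(A − (5)·I) = n − 2 = 2

Summary:
  λ = 5: algebraic multiplicity = 4, geometric multiplicity = 2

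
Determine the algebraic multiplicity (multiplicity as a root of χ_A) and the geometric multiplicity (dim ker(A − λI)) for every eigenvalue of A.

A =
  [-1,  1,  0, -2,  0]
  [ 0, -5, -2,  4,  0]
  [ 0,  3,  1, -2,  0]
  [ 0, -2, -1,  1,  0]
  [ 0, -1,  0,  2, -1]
λ = -1: alg = 5, geom = 3

Step 1 — factor the characteristic polynomial to read off the algebraic multiplicities:
  χ_A(x) = (x + 1)^5

Step 2 — compute geometric multiplicities via the rank-nullity identity g(λ) = n − rank(A − λI):
  rank(A − (-1)·I) = 2, so dim ker(A − (-1)·I) = n − 2 = 3

Summary:
  λ = -1: algebraic multiplicity = 5, geometric multiplicity = 3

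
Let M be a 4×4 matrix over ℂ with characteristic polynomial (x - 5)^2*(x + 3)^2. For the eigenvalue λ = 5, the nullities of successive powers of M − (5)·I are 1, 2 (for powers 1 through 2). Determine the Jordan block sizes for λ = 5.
Block sizes for λ = 5: [2]

From the dimensions of kernels of powers, the number of Jordan blocks of size at least j is d_j − d_{j−1} where d_j = dim ker(N^j) (with d_0 = 0). Computing the differences gives [1, 1].
The number of blocks of size exactly k is (#blocks of size ≥ k) − (#blocks of size ≥ k + 1), so the partition is: 1 block(s) of size 2.
In nonincreasing order the block sizes are [2].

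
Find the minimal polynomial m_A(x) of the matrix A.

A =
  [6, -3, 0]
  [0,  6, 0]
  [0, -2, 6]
x^2 - 12*x + 36

The characteristic polynomial is χ_A(x) = (x - 6)^3, so the eigenvalues are known. The minimal polynomial is
  m_A(x) = Π_λ (x − λ)^{k_λ}
where k_λ is the size of the *largest* Jordan block for λ (equivalently, the smallest k with (A − λI)^k v = 0 for every generalised eigenvector v of λ).

  λ = 6: largest Jordan block has size 2, contributing (x − 6)^2

So m_A(x) = (x - 6)^2 = x^2 - 12*x + 36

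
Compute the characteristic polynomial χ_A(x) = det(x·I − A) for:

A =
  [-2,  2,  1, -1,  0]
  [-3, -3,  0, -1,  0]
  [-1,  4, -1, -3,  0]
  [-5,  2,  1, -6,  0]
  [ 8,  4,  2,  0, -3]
x^5 + 15*x^4 + 90*x^3 + 270*x^2 + 405*x + 243

Expanding det(x·I − A) (e.g. by cofactor expansion or by noting that A is similar to its Jordan form J, which has the same characteristic polynomial as A) gives
  χ_A(x) = x^5 + 15*x^4 + 90*x^3 + 270*x^2 + 405*x + 243
which factors as (x + 3)^5. The eigenvalues (with algebraic multiplicities) are λ = -3 with multiplicity 5.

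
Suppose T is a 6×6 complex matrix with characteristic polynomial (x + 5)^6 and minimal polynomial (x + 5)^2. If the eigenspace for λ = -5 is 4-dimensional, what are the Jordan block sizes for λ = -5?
Block sizes for λ = -5: [2, 2, 1, 1]

Step 1 — from the characteristic polynomial, algebraic multiplicity of λ = -5 is 6. From dim ker(T − (-5)·I) = 4, there are exactly 4 Jordan blocks for λ = -5.
Step 2 — from the minimal polynomial, the factor (x + 5)^2 tells us the largest block for λ = -5 has size 2.
Step 3 — with total size 6, 4 blocks, and largest block 2, the block sizes (in nonincreasing order) are [2, 2, 1, 1].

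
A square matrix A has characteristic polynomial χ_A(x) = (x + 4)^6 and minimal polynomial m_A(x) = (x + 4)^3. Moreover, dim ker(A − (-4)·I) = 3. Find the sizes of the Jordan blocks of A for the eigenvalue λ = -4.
Block sizes for λ = -4: [3, 2, 1]

Step 1 — from the characteristic polynomial, algebraic multiplicity of λ = -4 is 6. From dim ker(A − (-4)·I) = 3, there are exactly 3 Jordan blocks for λ = -4.
Step 2 — from the minimal polynomial, the factor (x + 4)^3 tells us the largest block for λ = -4 has size 3.
Step 3 — with total size 6, 3 blocks, and largest block 3, the block sizes (in nonincreasing order) are [3, 2, 1].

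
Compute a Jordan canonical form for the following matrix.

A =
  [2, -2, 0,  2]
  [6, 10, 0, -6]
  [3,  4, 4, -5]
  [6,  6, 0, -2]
J_1(2) ⊕ J_2(4) ⊕ J_1(4)

The characteristic polynomial is
  det(x·I − A) = x^4 - 14*x^3 + 72*x^2 - 160*x + 128 = (x - 4)^3*(x - 2)

Eigenvalues and multiplicities (the geometric multiplicity of λ is n − rank(A − λI), which equals the number of Jordan blocks for λ):
  λ = 2: algebraic multiplicity = 1, geometric multiplicity = 1
  λ = 4: algebraic multiplicity = 3, geometric multiplicity = 2

Determining the block sizes for each eigenvalue:
  λ = 2: one block (gm = 1), so the single block has size am = 1 → block sizes [1]
  λ = 4: 2 blocks summing to 3 forces exactly one block of size 2 and the rest size 1 → block sizes [2, 1]

Assembling the blocks gives a Jordan form
J =
  [2, 0, 0, 0]
  [0, 4, 1, 0]
  [0, 0, 4, 0]
  [0, 0, 0, 4]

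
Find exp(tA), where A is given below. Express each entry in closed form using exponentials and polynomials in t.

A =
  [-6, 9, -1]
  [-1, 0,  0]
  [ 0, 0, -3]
e^{tA} =
  [-3*t*exp(-3*t) + exp(-3*t), 9*t*exp(-3*t), 3*t^2*exp(-3*t)/2 - t*exp(-3*t)]
  [-t*exp(-3*t), 3*t*exp(-3*t) + exp(-3*t), t^2*exp(-3*t)/2]
  [0, 0, exp(-3*t)]

Strategy: write A = P · J · P⁻¹ where J is a Jordan canonical form, so e^{tA} = P · e^{tJ} · P⁻¹, and e^{tJ} can be computed block-by-block.

A has Jordan form
J =
  [-3,  1,  0]
  [ 0, -3,  1]
  [ 0,  0, -3]
(up to reordering of blocks).

Per-block formulas:
  For a 3×3 Jordan block J_3(-3): exp(t · J_3(-3)) = e^(-3t)·(I + t·N + (t^2/2)·N^2), where N is the 3×3 nilpotent shift.

After assembling e^{tJ} and conjugating by P, we get:

e^{tA} =
  [-3*t*exp(-3*t) + exp(-3*t), 9*t*exp(-3*t), 3*t^2*exp(-3*t)/2 - t*exp(-3*t)]
  [-t*exp(-3*t), 3*t*exp(-3*t) + exp(-3*t), t^2*exp(-3*t)/2]
  [0, 0, exp(-3*t)]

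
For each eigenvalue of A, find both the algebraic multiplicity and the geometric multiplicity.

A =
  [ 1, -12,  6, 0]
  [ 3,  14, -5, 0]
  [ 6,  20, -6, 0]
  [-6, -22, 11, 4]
λ = 1: alg = 1, geom = 1; λ = 4: alg = 3, geom = 2

Step 1 — factor the characteristic polynomial to read off the algebraic multiplicities:
  χ_A(x) = (x - 4)^3*(x - 1)

Step 2 — compute geometric multiplicities via the rank-nullity identity g(λ) = n − rank(A − λI):
  rank(A − (1)·I) = 3, so dim ker(A − (1)·I) = n − 3 = 1
  rank(A − (4)·I) = 2, so dim ker(A − (4)·I) = n − 2 = 2

Summary:
  λ = 1: algebraic multiplicity = 1, geometric multiplicity = 1
  λ = 4: algebraic multiplicity = 3, geometric multiplicity = 2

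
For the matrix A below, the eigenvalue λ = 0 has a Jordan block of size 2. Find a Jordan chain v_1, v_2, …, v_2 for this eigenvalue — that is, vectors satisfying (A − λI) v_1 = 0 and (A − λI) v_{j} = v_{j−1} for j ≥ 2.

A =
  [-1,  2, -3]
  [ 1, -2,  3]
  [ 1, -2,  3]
A Jordan chain for λ = 0 of length 2:
v_1 = (-1, 1, 1)ᵀ
v_2 = (1, 0, 0)ᵀ

Let N = A − (0)·I. We want v_2 with N^2 v_2 = 0 but N^1 v_2 ≠ 0; then v_{j-1} := N · v_j for j = 2, …, 2.

Pick v_2 = (1, 0, 0)ᵀ.
Then v_1 = N · v_2 = (-1, 1, 1)ᵀ.

Sanity check: (A − (0)·I) v_1 = (0, 0, 0)ᵀ = 0. ✓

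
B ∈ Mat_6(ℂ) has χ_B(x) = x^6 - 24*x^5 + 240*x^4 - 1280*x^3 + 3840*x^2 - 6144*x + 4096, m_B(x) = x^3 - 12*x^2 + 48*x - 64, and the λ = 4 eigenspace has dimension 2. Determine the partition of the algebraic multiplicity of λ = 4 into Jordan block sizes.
Block sizes for λ = 4: [3, 3]

Step 1 — from the characteristic polynomial, algebraic multiplicity of λ = 4 is 6. From dim ker(B − (4)·I) = 2, there are exactly 2 Jordan blocks for λ = 4.
Step 2 — from the minimal polynomial, the factor (x − 4)^3 tells us the largest block for λ = 4 has size 3.
Step 3 — with total size 6, 2 blocks, and largest block 3, the block sizes (in nonincreasing order) are [3, 3].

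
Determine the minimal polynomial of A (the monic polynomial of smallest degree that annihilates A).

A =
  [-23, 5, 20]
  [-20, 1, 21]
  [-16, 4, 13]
x^3 + 9*x^2 + 27*x + 27

The characteristic polynomial is χ_A(x) = (x + 3)^3, so the eigenvalues are known. The minimal polynomial is
  m_A(x) = Π_λ (x − λ)^{k_λ}
where k_λ is the size of the *largest* Jordan block for λ (equivalently, the smallest k with (A − λI)^k v = 0 for every generalised eigenvector v of λ).

  λ = -3: largest Jordan block has size 3, contributing (x + 3)^3

So m_A(x) = (x + 3)^3 = x^3 + 9*x^2 + 27*x + 27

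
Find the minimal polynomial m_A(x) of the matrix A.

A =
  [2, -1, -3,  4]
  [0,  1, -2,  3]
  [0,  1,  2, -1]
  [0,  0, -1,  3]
x^3 - 6*x^2 + 12*x - 8

The characteristic polynomial is χ_A(x) = (x - 2)^4, so the eigenvalues are known. The minimal polynomial is
  m_A(x) = Π_λ (x − λ)^{k_λ}
where k_λ is the size of the *largest* Jordan block for λ (equivalently, the smallest k with (A − λI)^k v = 0 for every generalised eigenvector v of λ).

  λ = 2: largest Jordan block has size 3, contributing (x − 2)^3

So m_A(x) = (x - 2)^3 = x^3 - 6*x^2 + 12*x - 8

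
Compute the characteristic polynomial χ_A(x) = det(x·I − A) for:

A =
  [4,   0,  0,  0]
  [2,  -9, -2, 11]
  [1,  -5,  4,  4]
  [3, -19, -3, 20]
x^4 - 19*x^3 + 135*x^2 - 425*x + 500

Expanding det(x·I − A) (e.g. by cofactor expansion or by noting that A is similar to its Jordan form J, which has the same characteristic polynomial as A) gives
  χ_A(x) = x^4 - 19*x^3 + 135*x^2 - 425*x + 500
which factors as (x - 5)^3*(x - 4). The eigenvalues (with algebraic multiplicities) are λ = 4 with multiplicity 1, λ = 5 with multiplicity 3.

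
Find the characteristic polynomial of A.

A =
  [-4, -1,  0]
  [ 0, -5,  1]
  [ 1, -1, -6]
x^3 + 15*x^2 + 75*x + 125

Expanding det(x·I − A) (e.g. by cofactor expansion or by noting that A is similar to its Jordan form J, which has the same characteristic polynomial as A) gives
  χ_A(x) = x^3 + 15*x^2 + 75*x + 125
which factors as (x + 5)^3. The eigenvalues (with algebraic multiplicities) are λ = -5 with multiplicity 3.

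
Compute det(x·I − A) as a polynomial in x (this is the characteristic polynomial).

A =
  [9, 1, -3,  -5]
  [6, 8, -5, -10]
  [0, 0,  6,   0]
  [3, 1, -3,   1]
x^4 - 24*x^3 + 216*x^2 - 864*x + 1296

Expanding det(x·I − A) (e.g. by cofactor expansion or by noting that A is similar to its Jordan form J, which has the same characteristic polynomial as A) gives
  χ_A(x) = x^4 - 24*x^3 + 216*x^2 - 864*x + 1296
which factors as (x - 6)^4. The eigenvalues (with algebraic multiplicities) are λ = 6 with multiplicity 4.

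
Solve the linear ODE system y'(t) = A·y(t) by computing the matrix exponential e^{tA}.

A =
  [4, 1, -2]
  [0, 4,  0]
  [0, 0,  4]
e^{tA} =
  [exp(4*t), t*exp(4*t), -2*t*exp(4*t)]
  [0, exp(4*t), 0]
  [0, 0, exp(4*t)]

Strategy: write A = P · J · P⁻¹ where J is a Jordan canonical form, so e^{tA} = P · e^{tJ} · P⁻¹, and e^{tJ} can be computed block-by-block.

A has Jordan form
J =
  [4, 1, 0]
  [0, 4, 0]
  [0, 0, 4]
(up to reordering of blocks).

Per-block formulas:
  For a 1×1 block at λ = 4: exp(t · [4]) = [e^(4t)].
  For a 2×2 Jordan block J_2(4): exp(t · J_2(4)) = e^(4t)·(I + t·N), where N is the 2×2 nilpotent shift.

After assembling e^{tJ} and conjugating by P, we get:

e^{tA} =
  [exp(4*t), t*exp(4*t), -2*t*exp(4*t)]
  [0, exp(4*t), 0]
  [0, 0, exp(4*t)]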